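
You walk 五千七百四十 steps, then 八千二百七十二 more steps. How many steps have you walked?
Convert 五千七百四十 (Chinese numeral) → 5×1000 + 7×100 + 4×10 = 5740 (decimal)
Convert 八千二百七十二 (Chinese numeral) → 8×1000 + 2×100 + 7×10 + 2 = 8272 (decimal)
Compute 5740 + 8272 = 14012
14012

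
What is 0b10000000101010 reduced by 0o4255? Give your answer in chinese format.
Convert 0b10000000101010 (binary) → 8192 + 32 + 8 + 2 = 8234 (decimal)
Convert 0o4255 (octal) → 4×512 + 2×64 + 5×8 + 5 = 2221 (decimal)
Compute 8234 - 2221 = 6013
Convert 6013 (decimal) → 6013 = 6×1000 + 1×10 + 3 → 六千零一十三 (Chinese numeral)
六千零一十三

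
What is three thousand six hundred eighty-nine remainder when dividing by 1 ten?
Convert three thousand six hundred eighty-nine (English words) → 3×1000 + 6×100 + 89 = 3689 (decimal)
Convert 1 ten (place-value notation) → 1×10 = 10 (decimal)
Compute 3689 mod 10 = 9
9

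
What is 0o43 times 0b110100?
Convert 0o43 (octal) → 4×8 + 3 = 35 (decimal)
Convert 0b110100 (binary) → 32 + 16 + 4 = 52 (decimal)
Compute 35 × 52 = 1820
1820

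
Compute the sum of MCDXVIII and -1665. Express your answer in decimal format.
Convert MCDXVIII (Roman numeral) → 1000 + 400 + 10 + 5 + 1 + 1 + 1 = 1418 (decimal)
Compute 1418 + -1665 = -247
-247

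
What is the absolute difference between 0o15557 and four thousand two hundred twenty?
Convert 0o15557 (octal) → 1×4096 + 5×512 + 5×64 + 5×8 + 7 = 7023 (decimal)
Convert four thousand two hundred twenty (English words) → 4×1000 + 2×100 + 20 = 4220 (decimal)
Compute |7023 - 4220| = 2803
2803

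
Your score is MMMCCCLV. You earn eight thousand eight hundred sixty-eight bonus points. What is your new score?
Convert MMMCCCLV (Roman numeral) → 1000 + 1000 + 1000 + 100 + 100 + 100 + 50 + 5 = 3355 (decimal)
Convert eight thousand eight hundred sixty-eight (English words) → 8×1000 + 8×100 + 68 = 8868 (decimal)
Compute 3355 + 8868 = 12223
12223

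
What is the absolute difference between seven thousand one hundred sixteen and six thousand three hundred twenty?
Convert seven thousand one hundred sixteen (English words) → 7×1000 + 1×100 + 16 = 7116 (decimal)
Convert six thousand three hundred twenty (English words) → 6×1000 + 3×100 + 20 = 6320 (decimal)
Compute |7116 - 6320| = 796
796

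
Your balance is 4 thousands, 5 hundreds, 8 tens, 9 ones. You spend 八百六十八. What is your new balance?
Convert 4 thousands, 5 hundreds, 8 tens, 9 ones (place-value notation) → 4×1000 + 5×100 + 8×10 + 9 = 4589 (decimal)
Convert 八百六十八 (Chinese numeral) → 8×100 + 6×10 + 8 = 868 (decimal)
Compute 4589 - 868 = 3721
3721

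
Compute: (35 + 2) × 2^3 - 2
Convert 2^3 (power) → 8 (decimal)
Expression in decimal: (35 + 2) × 8 - 2
Parentheses first: 35 + 2 = 37
Multiply: 37 × 8 = 296
Subtract: 296 - 2 = 294
294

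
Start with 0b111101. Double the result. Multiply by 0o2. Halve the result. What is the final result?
Convert 0b111101 (binary) → 32 + 16 + 8 + 4 + 1 = 61 (decimal)
Start: 61
61 × 2 = 122
Convert 0o2 (octal) → 2 (decimal)
122 × 2 = 244
244 ÷ 2 = 122
122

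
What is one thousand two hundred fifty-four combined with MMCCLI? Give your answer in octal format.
Convert one thousand two hundred fifty-four (English words) → 1×1000 + 2×100 + 54 = 1254 (decimal)
Convert MMCCLI (Roman numeral) → 1000 + 1000 + 100 + 100 + 50 + 1 = 2251 (decimal)
Compute 1254 + 2251 = 3505
Convert 3505 (decimal) → 3505 = 6×512 + 6×64 + 6×8 + 1 → 0o6661 (octal)
0o6661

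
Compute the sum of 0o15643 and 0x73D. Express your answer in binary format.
Convert 0o15643 (octal) → 1×4096 + 5×512 + 6×64 + 4×8 + 3 = 7075 (decimal)
Convert 0x73D (hexadecimal) → 7×256 + 3×16 + 13 = 1853 (decimal)
Compute 7075 + 1853 = 8928
Convert 8928 (decimal) → 8928 = 8192 + 512 + 128 + 64 + 32 → 0b10001011100000 (binary)
0b10001011100000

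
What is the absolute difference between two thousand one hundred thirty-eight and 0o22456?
Convert two thousand one hundred thirty-eight (English words) → 2×1000 + 1×100 + 38 = 2138 (decimal)
Convert 0o22456 (octal) → 2×4096 + 2×512 + 4×64 + 5×8 + 6 = 9518 (decimal)
Compute |2138 - 9518| = 7380
7380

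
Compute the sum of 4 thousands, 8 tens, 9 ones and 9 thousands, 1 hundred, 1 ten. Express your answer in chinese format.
Convert 4 thousands, 8 tens, 9 ones (place-value notation) → 4×1000 + 8×10 + 9 = 4089 (decimal)
Convert 9 thousands, 1 hundred, 1 ten (place-value notation) → 9×1000 + 1×100 + 1×10 = 9110 (decimal)
Compute 4089 + 9110 = 13199
Convert 13199 (decimal) → 13199 = 1×10000 + 3×1000 + 1×100 + 9×10 + 9 → 一万三千一百九十九 (Chinese numeral)
一万三千一百九十九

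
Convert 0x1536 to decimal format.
Convert 0x1536 (hexadecimal) → 1×4096 + 5×256 + 3×16 + 6 = 5430 (decimal)
5430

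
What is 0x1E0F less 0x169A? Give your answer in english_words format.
Convert 0x1E0F (hexadecimal) → 1×4096 + 14×256 + 15 = 7695 (decimal)
Convert 0x169A (hexadecimal) → 1×4096 + 6×256 + 9×16 + 10 = 5786 (decimal)
Compute 7695 - 5786 = 1909
Convert 1909 (decimal) → 1909 = 1×1000 + 9×100 + 9 → one thousand nine hundred nine (English words)
one thousand nine hundred nine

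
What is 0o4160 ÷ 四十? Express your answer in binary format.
Convert 0o4160 (octal) → 4×512 + 1×64 + 6×8 = 2160 (decimal)
Convert 四十 (Chinese numeral) → 4×10 = 40 (decimal)
Compute 2160 ÷ 40 = 54
Convert 54 (decimal) → 54 = 32 + 16 + 4 + 2 → 0b110110 (binary)
0b110110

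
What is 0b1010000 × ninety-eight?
Convert 0b1010000 (binary) → 64 + 16 = 80 (decimal)
Convert ninety-eight (English words) → 98 (decimal)
Compute 80 × 98 = 7840
7840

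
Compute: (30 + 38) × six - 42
Convert six (English words) → 6 (decimal)
Expression in decimal: (30 + 38) × 6 - 42
Parentheses first: 30 + 38 = 68
Multiply: 68 × 6 = 408
Subtract: 408 - 42 = 366
366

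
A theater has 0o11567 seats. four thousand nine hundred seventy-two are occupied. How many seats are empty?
Convert 0o11567 (octal) → 1×4096 + 1×512 + 5×64 + 6×8 + 7 = 4983 (decimal)
Convert four thousand nine hundred seventy-two (English words) → 4×1000 + 9×100 + 72 = 4972 (decimal)
Compute 4983 - 4972 = 11
11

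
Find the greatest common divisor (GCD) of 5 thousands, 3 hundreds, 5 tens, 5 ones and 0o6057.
Convert 5 thousands, 3 hundreds, 5 tens, 5 ones (place-value notation) → 5×1000 + 3×100 + 5×10 + 5 = 5355 (decimal)
Convert 0o6057 (octal) → 6×512 + 5×8 + 7 = 3119 (decimal)
Compute gcd(5355, 3119) = 1
1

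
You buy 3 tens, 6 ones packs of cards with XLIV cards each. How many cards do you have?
Convert XLIV (Roman numeral) → 40 + 4 = 44 (decimal)
Convert 3 tens, 6 ones (place-value notation) → 3×10 + 6 = 36 (decimal)
Compute 44 × 36 = 1584
1584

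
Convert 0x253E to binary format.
Convert 0x253E (hexadecimal) → 2×4096 + 5×256 + 3×16 + 14 = 9534 (decimal)
Convert 9534 (decimal) → 9534 = 8192 + 1024 + 256 + 32 + 16 + 8 + 4 + 2 → 0b10010100111110 (binary)
0b10010100111110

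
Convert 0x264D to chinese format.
Convert 0x264D (hexadecimal) → 2×4096 + 6×256 + 4×16 + 13 = 9805 (decimal)
Convert 9805 (decimal) → 9805 = 9×1000 + 8×100 + 5 → 九千八百零五 (Chinese numeral)
九千八百零五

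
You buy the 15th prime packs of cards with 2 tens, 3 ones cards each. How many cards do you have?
Convert 2 tens, 3 ones (place-value notation) → 2×10 + 3 = 23 (decimal)
Convert the 15th prime (prime index) → 47 (decimal)
Compute 23 × 47 = 1081
1081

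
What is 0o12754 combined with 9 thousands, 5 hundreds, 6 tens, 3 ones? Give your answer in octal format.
Convert 0o12754 (octal) → 1×4096 + 2×512 + 7×64 + 5×8 + 4 = 5612 (decimal)
Convert 9 thousands, 5 hundreds, 6 tens, 3 ones (place-value notation) → 9×1000 + 5×100 + 6×10 + 3 = 9563 (decimal)
Compute 5612 + 9563 = 15175
Convert 15175 (decimal) → 15175 = 3×4096 + 5×512 + 5×64 + 7 → 0o35507 (octal)
0o35507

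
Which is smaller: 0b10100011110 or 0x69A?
Convert 0b10100011110 (binary) → 1024 + 256 + 16 + 8 + 4 + 2 = 1310 (decimal)
Convert 0x69A (hexadecimal) → 6×256 + 9×16 + 10 = 1690 (decimal)
Compare 1310 vs 1690: smaller = 1310
1310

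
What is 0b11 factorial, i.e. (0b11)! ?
Convert 0b11 (binary) → 2 + 1 = 3 (decimal)
Compute 3! = 6
6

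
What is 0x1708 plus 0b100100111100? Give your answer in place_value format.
Convert 0x1708 (hexadecimal) → 1×4096 + 7×256 + 8 = 5896 (decimal)
Convert 0b100100111100 (binary) → 2048 + 256 + 32 + 16 + 8 + 4 = 2364 (decimal)
Compute 5896 + 2364 = 8260
Convert 8260 (decimal) → 8260 = 8×1000 + 2×100 + 6×10 → 8 thousands, 2 hundreds, 6 tens (place-value notation)
8 thousands, 2 hundreds, 6 tens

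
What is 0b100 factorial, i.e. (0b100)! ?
Convert 0b100 (binary) → 4 (decimal)
Compute 4! = 24
24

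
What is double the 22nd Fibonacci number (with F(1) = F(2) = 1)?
The 22nd Fibonacci number (with F(1) = F(2) = 1) = 17711
Compute 17711 × 2 = 35422
35422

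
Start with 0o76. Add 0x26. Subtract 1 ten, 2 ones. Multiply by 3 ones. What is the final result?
Convert 0o76 (octal) → 7×8 + 6 = 62 (decimal)
Start: 62
Convert 0x26 (hexadecimal) → 2×16 + 6 = 38 (decimal)
62 + 38 = 100
Convert 1 ten, 2 ones (place-value notation) → 1×10 + 2 = 12 (decimal)
100 - 12 = 88
Convert 3 ones (place-value notation) → 3 (decimal)
88 × 3 = 264
264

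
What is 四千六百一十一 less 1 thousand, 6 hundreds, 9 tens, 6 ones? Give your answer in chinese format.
Convert 四千六百一十一 (Chinese numeral) → 4×1000 + 6×100 + 1×10 + 1 = 4611 (decimal)
Convert 1 thousand, 6 hundreds, 9 tens, 6 ones (place-value notation) → 1×1000 + 6×100 + 9×10 + 6 = 1696 (decimal)
Compute 4611 - 1696 = 2915
Convert 2915 (decimal) → 2915 = 2×1000 + 9×100 + 1×10 + 5 → 二千九百一十五 (Chinese numeral)
二千九百一十五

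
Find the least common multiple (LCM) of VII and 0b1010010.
Convert VII (Roman numeral) → 5 + 1 + 1 = 7 (decimal)
Convert 0b1010010 (binary) → 64 + 16 + 2 = 82 (decimal)
Compute lcm(7, 82) = 574
574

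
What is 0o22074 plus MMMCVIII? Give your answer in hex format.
Convert 0o22074 (octal) → 2×4096 + 2×512 + 7×8 + 4 = 9276 (decimal)
Convert MMMCVIII (Roman numeral) → 1000 + 1000 + 1000 + 100 + 5 + 1 + 1 + 1 = 3108 (decimal)
Compute 9276 + 3108 = 12384
Convert 12384 (decimal) → 12384 = 3×4096 + 6×16 → 0x3060 (hexadecimal)
0x3060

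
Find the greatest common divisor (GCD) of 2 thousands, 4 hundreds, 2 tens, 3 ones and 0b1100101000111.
Convert 2 thousands, 4 hundreds, 2 tens, 3 ones (place-value notation) → 2×1000 + 4×100 + 2×10 + 3 = 2423 (decimal)
Convert 0b1100101000111 (binary) → 4096 + 2048 + 256 + 64 + 4 + 2 + 1 = 6471 (decimal)
Compute gcd(2423, 6471) = 1
1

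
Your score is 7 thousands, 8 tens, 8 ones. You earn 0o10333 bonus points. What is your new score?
Convert 7 thousands, 8 tens, 8 ones (place-value notation) → 7×1000 + 8×10 + 8 = 7088 (decimal)
Convert 0o10333 (octal) → 1×4096 + 3×64 + 3×8 + 3 = 4315 (decimal)
Compute 7088 + 4315 = 11403
11403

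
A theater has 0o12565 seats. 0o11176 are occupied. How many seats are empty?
Convert 0o12565 (octal) → 1×4096 + 2×512 + 5×64 + 6×8 + 5 = 5493 (decimal)
Convert 0o11176 (octal) → 1×4096 + 1×512 + 1×64 + 7×8 + 6 = 4734 (decimal)
Compute 5493 - 4734 = 759
759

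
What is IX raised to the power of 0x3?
Convert IX (Roman numeral) → 9 (decimal)
Convert 0x3 (hexadecimal) → 3 (decimal)
Compute 9 ^ 3 = 729
729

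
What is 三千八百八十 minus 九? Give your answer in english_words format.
Convert 三千八百八十 (Chinese numeral) → 3×1000 + 8×100 + 8×10 = 3880 (decimal)
Convert 九 (Chinese numeral) → 9 (decimal)
Compute 3880 - 9 = 3871
Convert 3871 (decimal) → 3871 = 3×1000 + 8×100 + 71 → three thousand eight hundred seventy-one (English words)
three thousand eight hundred seventy-one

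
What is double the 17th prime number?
The 17th prime number = 59
Compute 59 × 2 = 118
118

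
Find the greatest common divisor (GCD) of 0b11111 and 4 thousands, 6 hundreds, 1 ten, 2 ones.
Convert 0b11111 (binary) → 16 + 8 + 4 + 2 + 1 = 31 (decimal)
Convert 4 thousands, 6 hundreds, 1 ten, 2 ones (place-value notation) → 4×1000 + 6×100 + 1×10 + 2 = 4612 (decimal)
Compute gcd(31, 4612) = 1
1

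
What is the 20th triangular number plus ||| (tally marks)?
The 20th triangular number = 20×21/2 = 210
Convert ||| (tally marks) → 3 (decimal)
Compute 210 + 3 = 213
213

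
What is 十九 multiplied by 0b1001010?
Convert 十九 (Chinese numeral) → 1×10 + 9 = 19 (decimal)
Convert 0b1001010 (binary) → 64 + 8 + 2 = 74 (decimal)
Compute 19 × 74 = 1406
1406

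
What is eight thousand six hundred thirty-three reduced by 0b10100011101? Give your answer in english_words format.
Convert eight thousand six hundred thirty-three (English words) → 8×1000 + 6×100 + 33 = 8633 (decimal)
Convert 0b10100011101 (binary) → 1024 + 256 + 16 + 8 + 4 + 1 = 1309 (decimal)
Compute 8633 - 1309 = 7324
Convert 7324 (decimal) → 7324 = 7×1000 + 3×100 + 24 → seven thousand three hundred twenty-four (English words)
seven thousand three hundred twenty-four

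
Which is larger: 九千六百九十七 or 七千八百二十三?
Convert 九千六百九十七 (Chinese numeral) → 9×1000 + 6×100 + 9×10 + 7 = 9697 (decimal)
Convert 七千八百二十三 (Chinese numeral) → 7×1000 + 8×100 + 2×10 + 3 = 7823 (decimal)
Compare 9697 vs 7823: larger = 9697
9697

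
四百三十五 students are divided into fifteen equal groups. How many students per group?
Convert 四百三十五 (Chinese numeral) → 4×100 + 3×10 + 5 = 435 (decimal)
Convert fifteen (English words) → 15 (decimal)
Compute 435 ÷ 15 = 29
29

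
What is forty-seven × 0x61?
Convert forty-seven (English words) → 47 (decimal)
Convert 0x61 (hexadecimal) → 6×16 + 1 = 97 (decimal)
Compute 47 × 97 = 4559
4559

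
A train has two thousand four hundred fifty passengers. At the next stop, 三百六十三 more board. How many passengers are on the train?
Convert two thousand four hundred fifty (English words) → 2×1000 + 4×100 + 50 = 2450 (decimal)
Convert 三百六十三 (Chinese numeral) → 3×100 + 6×10 + 3 = 363 (decimal)
Compute 2450 + 363 = 2813
2813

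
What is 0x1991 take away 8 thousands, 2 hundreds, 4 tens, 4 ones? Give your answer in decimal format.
Convert 0x1991 (hexadecimal) → 1×4096 + 9×256 + 9×16 + 1 = 6545 (decimal)
Convert 8 thousands, 2 hundreds, 4 tens, 4 ones (place-value notation) → 8×1000 + 2×100 + 4×10 + 4 = 8244 (decimal)
Compute 6545 - 8244 = -1699
-1699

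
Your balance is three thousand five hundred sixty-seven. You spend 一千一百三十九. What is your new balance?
Convert three thousand five hundred sixty-seven (English words) → 3×1000 + 5×100 + 67 = 3567 (decimal)
Convert 一千一百三十九 (Chinese numeral) → 1×1000 + 1×100 + 3×10 + 9 = 1139 (decimal)
Compute 3567 - 1139 = 2428
2428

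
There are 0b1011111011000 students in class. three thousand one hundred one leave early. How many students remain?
Convert 0b1011111011000 (binary) → 4096 + 1024 + 512 + 256 + 128 + 64 + 16 + 8 = 6104 (decimal)
Convert three thousand one hundred one (English words) → 3×1000 + 1×100 + 1 = 3101 (decimal)
Compute 6104 - 3101 = 3003
3003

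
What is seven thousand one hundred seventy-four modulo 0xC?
Convert seven thousand one hundred seventy-four (English words) → 7×1000 + 1×100 + 74 = 7174 (decimal)
Convert 0xC (hexadecimal) → 12 (decimal)
Compute 7174 mod 12 = 10
10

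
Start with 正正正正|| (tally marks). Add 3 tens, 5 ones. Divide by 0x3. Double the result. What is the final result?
Convert 正正正正|| (tally marks) → 5 + 5 + 5 + 5 + 2 = 22 (decimal)
Start: 22
Convert 3 tens, 5 ones (place-value notation) → 3×10 + 5 = 35 (decimal)
22 + 35 = 57
Convert 0x3 (hexadecimal) → 3 (decimal)
57 ÷ 3 = 19
19 × 2 = 38
38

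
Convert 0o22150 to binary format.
Convert 0o22150 (octal) → 2×4096 + 2×512 + 1×64 + 5×8 = 9320 (decimal)
Convert 9320 (decimal) → 9320 = 8192 + 1024 + 64 + 32 + 8 → 0b10010001101000 (binary)
0b10010001101000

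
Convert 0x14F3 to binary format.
Convert 0x14F3 (hexadecimal) → 1×4096 + 4×256 + 15×16 + 3 = 5363 (decimal)
Convert 5363 (decimal) → 5363 = 4096 + 1024 + 128 + 64 + 32 + 16 + 2 + 1 → 0b1010011110011 (binary)
0b1010011110011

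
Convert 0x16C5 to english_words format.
Convert 0x16C5 (hexadecimal) → 1×4096 + 6×256 + 12×16 + 5 = 5829 (decimal)
Convert 5829 (decimal) → 5829 = 5×1000 + 8×100 + 29 → five thousand eight hundred twenty-nine (English words)
five thousand eight hundred twenty-nine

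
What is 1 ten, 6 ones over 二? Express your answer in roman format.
Convert 1 ten, 6 ones (place-value notation) → 1×10 + 6 = 16 (decimal)
Convert 二 (Chinese numeral) → 2 (decimal)
Compute 16 ÷ 2 = 8
Convert 8 (decimal) → 8 = 5 + 1 + 1 + 1 → VIII (Roman numeral)
VIII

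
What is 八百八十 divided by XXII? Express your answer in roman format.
Convert 八百八十 (Chinese numeral) → 8×100 + 8×10 = 880 (decimal)
Convert XXII (Roman numeral) → 10 + 10 + 1 + 1 = 22 (decimal)
Compute 880 ÷ 22 = 40
Convert 40 (decimal) → XL (Roman numeral)
XL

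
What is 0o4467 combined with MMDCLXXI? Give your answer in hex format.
Convert 0o4467 (octal) → 4×512 + 4×64 + 6×8 + 7 = 2359 (decimal)
Convert MMDCLXXI (Roman numeral) → 1000 + 1000 + 500 + 100 + 50 + 10 + 10 + 1 = 2671 (decimal)
Compute 2359 + 2671 = 5030
Convert 5030 (decimal) → 5030 = 1×4096 + 3×256 + 10×16 + 6 → 0x13A6 (hexadecimal)
0x13A6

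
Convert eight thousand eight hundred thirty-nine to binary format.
Convert eight thousand eight hundred thirty-nine (English words) → 8×1000 + 8×100 + 39 = 8839 (decimal)
Convert 8839 (decimal) → 8839 = 8192 + 512 + 128 + 4 + 2 + 1 → 0b10001010000111 (binary)
0b10001010000111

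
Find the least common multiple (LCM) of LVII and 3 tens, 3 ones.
Convert LVII (Roman numeral) → 50 + 5 + 1 + 1 = 57 (decimal)
Convert 3 tens, 3 ones (place-value notation) → 3×10 + 3 = 33 (decimal)
Compute lcm(57, 33) = 627
627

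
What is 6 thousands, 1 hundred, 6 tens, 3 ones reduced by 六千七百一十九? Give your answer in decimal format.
Convert 6 thousands, 1 hundred, 6 tens, 3 ones (place-value notation) → 6×1000 + 1×100 + 6×10 + 3 = 6163 (decimal)
Convert 六千七百一十九 (Chinese numeral) → 6×1000 + 7×100 + 1×10 + 9 = 6719 (decimal)
Compute 6163 - 6719 = -556
-556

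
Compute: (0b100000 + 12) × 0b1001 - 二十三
Convert 0b100000 (binary) → 32 (decimal)
Convert 0b1001 (binary) → 8 + 1 = 9 (decimal)
Convert 二十三 (Chinese numeral) → 2×10 + 3 = 23 (decimal)
Expression in decimal: (32 + 12) × 9 - 23
Parentheses first: 32 + 12 = 44
Multiply: 44 × 9 = 396
Subtract: 396 - 23 = 373
373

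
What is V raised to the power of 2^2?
Convert V (Roman numeral) → 5 (decimal)
Convert 2^2 (power) → 4 (decimal)
Compute 5 ^ 4 = 625
625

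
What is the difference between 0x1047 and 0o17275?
Convert 0x1047 (hexadecimal) → 1×4096 + 4×16 + 7 = 4167 (decimal)
Convert 0o17275 (octal) → 1×4096 + 7×512 + 2×64 + 7×8 + 5 = 7869 (decimal)
Difference: |4167 - 7869| = 3702
3702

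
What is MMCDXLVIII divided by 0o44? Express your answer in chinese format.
Convert MMCDXLVIII (Roman numeral) → 1000 + 1000 + 400 + 40 + 5 + 1 + 1 + 1 = 2448 (decimal)
Convert 0o44 (octal) → 4×8 + 4 = 36 (decimal)
Compute 2448 ÷ 36 = 68
Convert 68 (decimal) → 68 = 6×10 + 8 → 六十八 (Chinese numeral)
六十八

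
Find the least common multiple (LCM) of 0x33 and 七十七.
Convert 0x33 (hexadecimal) → 3×16 + 3 = 51 (decimal)
Convert 七十七 (Chinese numeral) → 7×10 + 7 = 77 (decimal)
Compute lcm(51, 77) = 3927
3927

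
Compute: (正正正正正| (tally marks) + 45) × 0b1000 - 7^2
Convert 正正正正正| (tally marks) → 5 + 5 + 5 + 5 + 5 + 1 = 26 (decimal)
Convert 0b1000 (binary) → 8 (decimal)
Convert 7^2 (power) → 49 (decimal)
Expression in decimal: (26 + 45) × 8 - 49
Parentheses first: 26 + 45 = 71
Multiply: 71 × 8 = 568
Subtract: 568 - 49 = 519
519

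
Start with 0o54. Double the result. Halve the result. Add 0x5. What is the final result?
Convert 0o54 (octal) → 5×8 + 4 = 44 (decimal)
Start: 44
44 × 2 = 88
88 ÷ 2 = 44
Convert 0x5 (hexadecimal) → 5 (decimal)
44 + 5 = 49
49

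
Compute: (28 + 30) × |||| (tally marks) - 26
Convert |||| (tally marks) → 4 (decimal)
Expression in decimal: (28 + 30) × 4 - 26
Parentheses first: 28 + 30 = 58
Multiply: 58 × 4 = 232
Subtract: 232 - 26 = 206
206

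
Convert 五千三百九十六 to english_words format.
Convert 五千三百九十六 (Chinese numeral) → 5×1000 + 3×100 + 9×10 + 6 = 5396 (decimal)
Convert 5396 (decimal) → 5396 = 5×1000 + 3×100 + 96 → five thousand three hundred ninety-six (English words)
five thousand three hundred ninety-six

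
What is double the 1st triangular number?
The 1st triangular number = 1×2/2 = 1
Compute 1 × 2 = 2
2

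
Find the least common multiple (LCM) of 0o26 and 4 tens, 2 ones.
Convert 0o26 (octal) → 2×8 + 6 = 22 (decimal)
Convert 4 tens, 2 ones (place-value notation) → 4×10 + 2 = 42 (decimal)
Compute lcm(22, 42) = 462
462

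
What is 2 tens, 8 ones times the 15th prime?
Convert 2 tens, 8 ones (place-value notation) → 2×10 + 8 = 28 (decimal)
Convert the 15th prime (prime index) → 47 (decimal)
Compute 28 × 47 = 1316
1316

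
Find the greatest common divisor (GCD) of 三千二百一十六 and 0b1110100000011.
Convert 三千二百一十六 (Chinese numeral) → 3×1000 + 2×100 + 1×10 + 6 = 3216 (decimal)
Convert 0b1110100000011 (binary) → 4096 + 2048 + 1024 + 256 + 2 + 1 = 7427 (decimal)
Compute gcd(3216, 7427) = 1
1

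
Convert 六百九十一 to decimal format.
Convert 六百九十一 (Chinese numeral) → 6×100 + 9×10 + 1 = 691 (decimal)
691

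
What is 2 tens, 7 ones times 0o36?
Convert 2 tens, 7 ones (place-value notation) → 2×10 + 7 = 27 (decimal)
Convert 0o36 (octal) → 3×8 + 6 = 30 (decimal)
Compute 27 × 30 = 810
810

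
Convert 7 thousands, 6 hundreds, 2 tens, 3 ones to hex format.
Convert 7 thousands, 6 hundreds, 2 tens, 3 ones (place-value notation) → 7×1000 + 6×100 + 2×10 + 3 = 7623 (decimal)
Convert 7623 (decimal) → 7623 = 1×4096 + 13×256 + 12×16 + 7 → 0x1DC7 (hexadecimal)
0x1DC7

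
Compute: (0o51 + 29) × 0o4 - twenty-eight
Convert 0o51 (octal) → 5×8 + 1 = 41 (decimal)
Convert 0o4 (octal) → 4 (decimal)
Convert twenty-eight (English words) → 28 (decimal)
Expression in decimal: (41 + 29) × 4 - 28
Parentheses first: 41 + 29 = 70
Multiply: 70 × 4 = 280
Subtract: 280 - 28 = 252
252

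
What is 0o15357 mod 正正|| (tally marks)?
Convert 0o15357 (octal) → 1×4096 + 5×512 + 3×64 + 5×8 + 7 = 6895 (decimal)
Convert 正正|| (tally marks) → 5 + 5 + 2 = 12 (decimal)
Compute 6895 mod 12 = 7
7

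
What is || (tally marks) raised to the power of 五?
Convert || (tally marks) → 2 (decimal)
Convert 五 (Chinese numeral) → 5 (decimal)
Compute 2 ^ 5 = 32
32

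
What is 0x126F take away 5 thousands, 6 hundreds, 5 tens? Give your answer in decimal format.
Convert 0x126F (hexadecimal) → 1×4096 + 2×256 + 6×16 + 15 = 4719 (decimal)
Convert 5 thousands, 6 hundreds, 5 tens (place-value notation) → 5×1000 + 6×100 + 5×10 = 5650 (decimal)
Compute 4719 - 5650 = -931
-931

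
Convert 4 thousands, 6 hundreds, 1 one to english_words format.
Convert 4 thousands, 6 hundreds, 1 one (place-value notation) → 4×1000 + 6×100 + 1 = 4601 (decimal)
Convert 4601 (decimal) → 4601 = 4×1000 + 6×100 + 1 → four thousand six hundred one (English words)
four thousand six hundred one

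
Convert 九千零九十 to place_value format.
Convert 九千零九十 (Chinese numeral) → 9×1000 + 9×10 = 9090 (decimal)
Convert 9090 (decimal) → 9090 = 9×1000 + 9×10 → 9 thousands, 9 tens (place-value notation)
9 thousands, 9 tens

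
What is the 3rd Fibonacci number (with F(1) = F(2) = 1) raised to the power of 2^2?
Convert the 3rd Fibonacci number (with F(1) = F(2) = 1) (Fibonacci index) → 1, 1, 2 → 2 (decimal)
Convert 2^2 (power) → 4 (decimal)
Compute 2 ^ 4 = 16
16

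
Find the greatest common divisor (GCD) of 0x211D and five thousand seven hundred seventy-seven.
Convert 0x211D (hexadecimal) → 2×4096 + 1×256 + 1×16 + 13 = 8477 (decimal)
Convert five thousand seven hundred seventy-seven (English words) → 5×1000 + 7×100 + 77 = 5777 (decimal)
Compute gcd(8477, 5777) = 1
1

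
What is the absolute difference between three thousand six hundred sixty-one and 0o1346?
Convert three thousand six hundred sixty-one (English words) → 3×1000 + 6×100 + 61 = 3661 (decimal)
Convert 0o1346 (octal) → 1×512 + 3×64 + 4×8 + 6 = 742 (decimal)
Compute |3661 - 742| = 2919
2919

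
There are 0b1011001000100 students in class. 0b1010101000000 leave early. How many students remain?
Convert 0b1011001000100 (binary) → 4096 + 1024 + 512 + 64 + 4 = 5700 (decimal)
Convert 0b1010101000000 (binary) → 4096 + 1024 + 256 + 64 = 5440 (decimal)
Compute 5700 - 5440 = 260
260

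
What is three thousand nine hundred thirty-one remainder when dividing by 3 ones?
Convert three thousand nine hundred thirty-one (English words) → 3×1000 + 9×100 + 31 = 3931 (decimal)
Convert 3 ones (place-value notation) → 3 (decimal)
Compute 3931 mod 3 = 1
1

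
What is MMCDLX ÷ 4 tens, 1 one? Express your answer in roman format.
Convert MMCDLX (Roman numeral) → 1000 + 1000 + 400 + 50 + 10 = 2460 (decimal)
Convert 4 tens, 1 one (place-value notation) → 4×10 + 1 = 41 (decimal)
Compute 2460 ÷ 41 = 60
Convert 60 (decimal) → 60 = 50 + 10 → LX (Roman numeral)
LX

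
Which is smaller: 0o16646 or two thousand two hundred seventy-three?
Convert 0o16646 (octal) → 1×4096 + 6×512 + 6×64 + 4×8 + 6 = 7590 (decimal)
Convert two thousand two hundred seventy-three (English words) → 2×1000 + 2×100 + 73 = 2273 (decimal)
Compare 7590 vs 2273: smaller = 2273
2273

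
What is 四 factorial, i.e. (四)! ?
Convert 四 (Chinese numeral) → 4 (decimal)
Compute 4! = 24
24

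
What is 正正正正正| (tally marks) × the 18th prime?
Convert 正正正正正| (tally marks) → 5 + 5 + 5 + 5 + 5 + 1 = 26 (decimal)
Convert the 18th prime (prime index) → 61 (decimal)
Compute 26 × 61 = 1586
1586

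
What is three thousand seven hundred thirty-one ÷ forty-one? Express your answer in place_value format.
Convert three thousand seven hundred thirty-one (English words) → 3×1000 + 7×100 + 31 = 3731 (decimal)
Convert forty-one (English words) → 41 (decimal)
Compute 3731 ÷ 41 = 91
Convert 91 (decimal) → 91 = 9×10 + 1 → 9 tens, 1 one (place-value notation)
9 tens, 1 one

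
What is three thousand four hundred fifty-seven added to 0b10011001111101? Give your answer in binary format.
Convert three thousand four hundred fifty-seven (English words) → 3×1000 + 4×100 + 57 = 3457 (decimal)
Convert 0b10011001111101 (binary) → 8192 + 1024 + 512 + 64 + 32 + 16 + 8 + 4 + 1 = 9853 (decimal)
Compute 3457 + 9853 = 13310
Convert 13310 (decimal) → 13310 = 8192 + 4096 + 512 + 256 + 128 + 64 + 32 + 16 + 8 + 4 + 2 → 0b11001111111110 (binary)
0b11001111111110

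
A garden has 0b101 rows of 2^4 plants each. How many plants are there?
Convert 2^4 (power) → 16 (decimal)
Convert 0b101 (binary) → 4 + 1 = 5 (decimal)
Compute 16 × 5 = 80
80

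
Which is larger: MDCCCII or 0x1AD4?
Convert MDCCCII (Roman numeral) → 1000 + 500 + 100 + 100 + 100 + 1 + 1 = 1802 (decimal)
Convert 0x1AD4 (hexadecimal) → 1×4096 + 10×256 + 13×16 + 4 = 6868 (decimal)
Compare 1802 vs 6868: larger = 6868
6868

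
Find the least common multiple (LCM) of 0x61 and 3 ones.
Convert 0x61 (hexadecimal) → 6×16 + 1 = 97 (decimal)
Convert 3 ones (place-value notation) → 3 (decimal)
Compute lcm(97, 3) = 291
291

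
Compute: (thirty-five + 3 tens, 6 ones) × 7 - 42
Convert thirty-five (English words) → 35 (decimal)
Convert 3 tens, 6 ones (place-value notation) → 3×10 + 6 = 36 (decimal)
Expression in decimal: (35 + 36) × 7 - 42
Parentheses first: 35 + 36 = 71
Multiply: 71 × 7 = 497
Subtract: 497 - 42 = 455
455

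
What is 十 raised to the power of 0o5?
Convert 十 (Chinese numeral) → 1×10 = 10 (decimal)
Convert 0o5 (octal) → 5 (decimal)
Compute 10 ^ 5 = 100000
100000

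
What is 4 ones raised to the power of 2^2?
Convert 4 ones (place-value notation) → 4 (decimal)
Convert 2^2 (power) → 4 (decimal)
Compute 4 ^ 4 = 256
256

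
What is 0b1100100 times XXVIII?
Convert 0b1100100 (binary) → 64 + 32 + 4 = 100 (decimal)
Convert XXVIII (Roman numeral) → 10 + 10 + 5 + 1 + 1 + 1 = 28 (decimal)
Compute 100 × 28 = 2800
2800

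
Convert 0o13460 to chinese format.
Convert 0o13460 (octal) → 1×4096 + 3×512 + 4×64 + 6×8 = 5936 (decimal)
Convert 5936 (decimal) → 5936 = 5×1000 + 9×100 + 3×10 + 6 → 五千九百三十六 (Chinese numeral)
五千九百三十六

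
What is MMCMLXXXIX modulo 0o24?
Convert MMCMLXXXIX (Roman numeral) → 1000 + 1000 + 900 + 50 + 10 + 10 + 10 + 9 = 2989 (decimal)
Convert 0o24 (octal) → 2×8 + 4 = 20 (decimal)
Compute 2989 mod 20 = 9
9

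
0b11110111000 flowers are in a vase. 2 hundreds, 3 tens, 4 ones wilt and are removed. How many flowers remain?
Convert 0b11110111000 (binary) → 1024 + 512 + 256 + 128 + 32 + 16 + 8 = 1976 (decimal)
Convert 2 hundreds, 3 tens, 4 ones (place-value notation) → 2×100 + 3×10 + 4 = 234 (decimal)
Compute 1976 - 234 = 1742
1742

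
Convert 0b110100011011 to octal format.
Convert 0b110100011011 (binary) → 2048 + 1024 + 256 + 16 + 8 + 2 + 1 = 3355 (decimal)
Convert 3355 (decimal) → 3355 = 6×512 + 4×64 + 3×8 + 3 → 0o6433 (octal)
0o6433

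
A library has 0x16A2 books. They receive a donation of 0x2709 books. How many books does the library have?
Convert 0x16A2 (hexadecimal) → 1×4096 + 6×256 + 10×16 + 2 = 5794 (decimal)
Convert 0x2709 (hexadecimal) → 2×4096 + 7×256 + 9 = 9993 (decimal)
Compute 5794 + 9993 = 15787
15787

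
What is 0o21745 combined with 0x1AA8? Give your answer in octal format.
Convert 0o21745 (octal) → 2×4096 + 1×512 + 7×64 + 4×8 + 5 = 9189 (decimal)
Convert 0x1AA8 (hexadecimal) → 1×4096 + 10×256 + 10×16 + 8 = 6824 (decimal)
Compute 9189 + 6824 = 16013
Convert 16013 (decimal) → 16013 = 3×4096 + 7×512 + 2×64 + 1×8 + 5 → 0o37215 (octal)
0o37215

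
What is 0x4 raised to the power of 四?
Convert 0x4 (hexadecimal) → 4 (decimal)
Convert 四 (Chinese numeral) → 4 (decimal)
Compute 4 ^ 4 = 256
256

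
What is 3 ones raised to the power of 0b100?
Convert 3 ones (place-value notation) → 3 (decimal)
Convert 0b100 (binary) → 4 (decimal)
Compute 3 ^ 4 = 81
81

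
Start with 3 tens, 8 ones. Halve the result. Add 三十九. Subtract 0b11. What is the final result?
Convert 3 tens, 8 ones (place-value notation) → 3×10 + 8 = 38 (decimal)
Start: 38
38 ÷ 2 = 19
Convert 三十九 (Chinese numeral) → 3×10 + 9 = 39 (decimal)
19 + 39 = 58
Convert 0b11 (binary) → 2 + 1 = 3 (decimal)
58 - 3 = 55
55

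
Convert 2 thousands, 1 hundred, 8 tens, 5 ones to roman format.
Convert 2 thousands, 1 hundred, 8 tens, 5 ones (place-value notation) → 2×1000 + 1×100 + 8×10 + 5 = 2185 (decimal)
Convert 2185 (decimal) → 2185 = 1000 + 1000 + 100 + 50 + 10 + 10 + 10 + 5 → MMCLXXXV (Roman numeral)
MMCLXXXV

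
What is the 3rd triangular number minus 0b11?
The 3rd triangular number = 3×4/2 = 6
Convert 0b11 (binary) → 2 + 1 = 3 (decimal)
Compute 6 - 3 = 3
3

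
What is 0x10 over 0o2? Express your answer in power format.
Convert 0x10 (hexadecimal) → 1×16 = 16 (decimal)
Convert 0o2 (octal) → 2 (decimal)
Compute 16 ÷ 2 = 8
Convert 8 (decimal) → 2^3 (power)
2^3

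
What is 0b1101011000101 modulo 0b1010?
Convert 0b1101011000101 (binary) → 4096 + 2048 + 512 + 128 + 64 + 4 + 1 = 6853 (decimal)
Convert 0b1010 (binary) → 8 + 2 = 10 (decimal)
Compute 6853 mod 10 = 3
3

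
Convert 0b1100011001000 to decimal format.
Convert 0b1100011001000 (binary) → 4096 + 2048 + 128 + 64 + 8 = 6344 (decimal)
6344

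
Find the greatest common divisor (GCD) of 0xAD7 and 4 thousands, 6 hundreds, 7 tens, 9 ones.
Convert 0xAD7 (hexadecimal) → 10×256 + 13×16 + 7 = 2775 (decimal)
Convert 4 thousands, 6 hundreds, 7 tens, 9 ones (place-value notation) → 4×1000 + 6×100 + 7×10 + 9 = 4679 (decimal)
Compute gcd(2775, 4679) = 1
1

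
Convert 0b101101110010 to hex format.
Convert 0b101101110010 (binary) → 2048 + 512 + 256 + 64 + 32 + 16 + 2 = 2930 (decimal)
Convert 2930 (decimal) → 2930 = 11×256 + 7×16 + 2 → 0xB72 (hexadecimal)
0xB72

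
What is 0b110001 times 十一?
Convert 0b110001 (binary) → 32 + 16 + 1 = 49 (decimal)
Convert 十一 (Chinese numeral) → 1×10 + 1 = 11 (decimal)
Compute 49 × 11 = 539
539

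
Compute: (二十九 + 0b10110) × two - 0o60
Convert 二十九 (Chinese numeral) → 2×10 + 9 = 29 (decimal)
Convert 0b10110 (binary) → 16 + 4 + 2 = 22 (decimal)
Convert two (English words) → 2 (decimal)
Convert 0o60 (octal) → 6×8 = 48 (decimal)
Expression in decimal: (29 + 22) × 2 - 48
Parentheses first: 29 + 22 = 51
Multiply: 51 × 2 = 102
Subtract: 102 - 48 = 54
54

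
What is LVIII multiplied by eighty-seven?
Convert LVIII (Roman numeral) → 50 + 5 + 1 + 1 + 1 = 58 (decimal)
Convert eighty-seven (English words) → 87 (decimal)
Compute 58 × 87 = 5046
5046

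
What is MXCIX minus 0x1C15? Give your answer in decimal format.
Convert MXCIX (Roman numeral) → 1000 + 90 + 9 = 1099 (decimal)
Convert 0x1C15 (hexadecimal) → 1×4096 + 12×256 + 1×16 + 5 = 7189 (decimal)
Compute 1099 - 7189 = -6090
-6090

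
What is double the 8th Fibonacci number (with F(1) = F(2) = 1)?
The 8th Fibonacci number (with F(1) = F(2) = 1): 1, 1, 2, 3, 5, 8, 13, 21 → 21
Compute 21 × 2 = 42
42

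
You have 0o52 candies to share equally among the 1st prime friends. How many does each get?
Convert 0o52 (octal) → 5×8 + 2 = 42 (decimal)
Convert the 1st prime (prime index) → 2 (decimal)
Compute 42 ÷ 2 = 21
21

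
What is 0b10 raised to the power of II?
Convert 0b10 (binary) → 2 (decimal)
Convert II (Roman numeral) → 1 + 1 = 2 (decimal)
Compute 2 ^ 2 = 4
4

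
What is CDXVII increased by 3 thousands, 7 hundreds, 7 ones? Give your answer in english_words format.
Convert CDXVII (Roman numeral) → 400 + 10 + 5 + 1 + 1 = 417 (decimal)
Convert 3 thousands, 7 hundreds, 7 ones (place-value notation) → 3×1000 + 7×100 + 7 = 3707 (decimal)
Compute 417 + 3707 = 4124
Convert 4124 (decimal) → 4124 = 4×1000 + 1×100 + 24 → four thousand one hundred twenty-four (English words)
four thousand one hundred twenty-four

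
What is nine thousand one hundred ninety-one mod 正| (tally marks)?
Convert nine thousand one hundred ninety-one (English words) → 9×1000 + 1×100 + 91 = 9191 (decimal)
Convert 正| (tally marks) → 5 + 1 = 6 (decimal)
Compute 9191 mod 6 = 5
5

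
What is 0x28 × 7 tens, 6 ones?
Convert 0x28 (hexadecimal) → 2×16 + 8 = 40 (decimal)
Convert 7 tens, 6 ones (place-value notation) → 7×10 + 6 = 76 (decimal)
Compute 40 × 76 = 3040
3040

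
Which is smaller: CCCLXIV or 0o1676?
Convert CCCLXIV (Roman numeral) → 100 + 100 + 100 + 50 + 10 + 4 = 364 (decimal)
Convert 0o1676 (octal) → 1×512 + 6×64 + 7×8 + 6 = 958 (decimal)
Compare 364 vs 958: smaller = 364
364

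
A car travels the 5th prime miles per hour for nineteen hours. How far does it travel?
Convert the 5th prime (prime index) → 11 (decimal)
Convert nineteen (English words) → 19 (decimal)
Compute 11 × 19 = 209
209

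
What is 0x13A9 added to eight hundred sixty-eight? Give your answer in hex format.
Convert 0x13A9 (hexadecimal) → 1×4096 + 3×256 + 10×16 + 9 = 5033 (decimal)
Convert eight hundred sixty-eight (English words) → 8×100 + 68 = 868 (decimal)
Compute 5033 + 868 = 5901
Convert 5901 (decimal) → 5901 = 1×4096 + 7×256 + 13 → 0x170D (hexadecimal)
0x170D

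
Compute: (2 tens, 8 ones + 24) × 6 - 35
Convert 2 tens, 8 ones (place-value notation) → 2×10 + 8 = 28 (decimal)
Expression in decimal: (28 + 24) × 6 - 35
Parentheses first: 28 + 24 = 52
Multiply: 52 × 6 = 312
Subtract: 312 - 35 = 277
277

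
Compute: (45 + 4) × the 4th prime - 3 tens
Convert the 4th prime (prime index) → 7 (decimal)
Convert 3 tens (place-value notation) → 3×10 = 30 (decimal)
Expression in decimal: (45 + 4) × 7 - 30
Parentheses first: 45 + 4 = 49
Multiply: 49 × 7 = 343
Subtract: 343 - 30 = 313
313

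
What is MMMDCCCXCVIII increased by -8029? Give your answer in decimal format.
Convert MMMDCCCXCVIII (Roman numeral) → 1000 + 1000 + 1000 + 500 + 100 + 100 + 100 + 90 + 5 + 1 + 1 + 1 = 3898 (decimal)
Compute 3898 + -8029 = -4131
-4131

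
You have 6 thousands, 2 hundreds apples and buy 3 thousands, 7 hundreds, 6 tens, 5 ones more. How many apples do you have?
Convert 6 thousands, 2 hundreds (place-value notation) → 6×1000 + 2×100 = 6200 (decimal)
Convert 3 thousands, 7 hundreds, 6 tens, 5 ones (place-value notation) → 3×1000 + 7×100 + 6×10 + 5 = 3765 (decimal)
Compute 6200 + 3765 = 9965
9965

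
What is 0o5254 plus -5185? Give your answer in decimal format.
Convert 0o5254 (octal) → 5×512 + 2×64 + 5×8 + 4 = 2732 (decimal)
Compute 2732 + -5185 = -2453
-2453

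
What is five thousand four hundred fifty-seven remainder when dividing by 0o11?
Convert five thousand four hundred fifty-seven (English words) → 5×1000 + 4×100 + 57 = 5457 (decimal)
Convert 0o11 (octal) → 1×8 + 1 = 9 (decimal)
Compute 5457 mod 9 = 3
3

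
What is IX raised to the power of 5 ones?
Convert IX (Roman numeral) → 9 (decimal)
Convert 5 ones (place-value notation) → 5 (decimal)
Compute 9 ^ 5 = 59049
59049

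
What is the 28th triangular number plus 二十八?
The 28th triangular number = 28×29/2 = 406
Convert 二十八 (Chinese numeral) → 2×10 + 8 = 28 (decimal)
Compute 406 + 28 = 434
434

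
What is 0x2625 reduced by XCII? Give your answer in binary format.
Convert 0x2625 (hexadecimal) → 2×4096 + 6×256 + 2×16 + 5 = 9765 (decimal)
Convert XCII (Roman numeral) → 90 + 1 + 1 = 92 (decimal)
Compute 9765 - 92 = 9673
Convert 9673 (decimal) → 9673 = 8192 + 1024 + 256 + 128 + 64 + 8 + 1 → 0b10010111001001 (binary)
0b10010111001001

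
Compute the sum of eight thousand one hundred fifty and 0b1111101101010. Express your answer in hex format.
Convert eight thousand one hundred fifty (English words) → 8×1000 + 1×100 + 50 = 8150 (decimal)
Convert 0b1111101101010 (binary) → 4096 + 2048 + 1024 + 512 + 256 + 64 + 32 + 8 + 2 = 8042 (decimal)
Compute 8150 + 8042 = 16192
Convert 16192 (decimal) → 16192 = 3×4096 + 15×256 + 4×16 → 0x3F40 (hexadecimal)
0x3F40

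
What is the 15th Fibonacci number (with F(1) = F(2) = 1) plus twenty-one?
The 15th Fibonacci number (with F(1) = F(2) = 1): 1, 1, 2, 3, 5, 8, 13, 21, 34, 55, 89, 144, 233, 377, 610 → 610
Convert twenty-one (English words) → 21 (decimal)
Compute 610 + 21 = 631
631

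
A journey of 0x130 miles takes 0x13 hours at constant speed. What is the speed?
Convert 0x130 (hexadecimal) → 1×256 + 3×16 = 304 (decimal)
Convert 0x13 (hexadecimal) → 1×16 + 3 = 19 (decimal)
Compute 304 ÷ 19 = 16
16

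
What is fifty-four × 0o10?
Convert fifty-four (English words) → 54 (decimal)
Convert 0o10 (octal) → 1×8 = 8 (decimal)
Compute 54 × 8 = 432
432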